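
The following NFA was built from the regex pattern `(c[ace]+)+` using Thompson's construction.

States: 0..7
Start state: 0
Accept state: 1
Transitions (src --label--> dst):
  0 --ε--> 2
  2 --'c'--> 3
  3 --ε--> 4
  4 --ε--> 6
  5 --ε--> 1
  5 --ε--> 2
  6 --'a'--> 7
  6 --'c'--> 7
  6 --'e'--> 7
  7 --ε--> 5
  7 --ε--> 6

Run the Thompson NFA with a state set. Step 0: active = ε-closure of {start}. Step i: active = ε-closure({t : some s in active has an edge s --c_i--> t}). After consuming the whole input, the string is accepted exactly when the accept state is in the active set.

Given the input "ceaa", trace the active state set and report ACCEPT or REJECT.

Answer: ACCEPT

Trace:
initial (ε-close {0}): {0,2}
'c' @ 1: {3,4,6}
'e' @ 2: {1,2,5,6,7}  [accepting]
'a' @ 3: {1,2,5,6,7}  [accepting]
'a' @ 4: {1,2,5,6,7}  [accepting]
final: {1,2,5,6,7}; accept 1 in set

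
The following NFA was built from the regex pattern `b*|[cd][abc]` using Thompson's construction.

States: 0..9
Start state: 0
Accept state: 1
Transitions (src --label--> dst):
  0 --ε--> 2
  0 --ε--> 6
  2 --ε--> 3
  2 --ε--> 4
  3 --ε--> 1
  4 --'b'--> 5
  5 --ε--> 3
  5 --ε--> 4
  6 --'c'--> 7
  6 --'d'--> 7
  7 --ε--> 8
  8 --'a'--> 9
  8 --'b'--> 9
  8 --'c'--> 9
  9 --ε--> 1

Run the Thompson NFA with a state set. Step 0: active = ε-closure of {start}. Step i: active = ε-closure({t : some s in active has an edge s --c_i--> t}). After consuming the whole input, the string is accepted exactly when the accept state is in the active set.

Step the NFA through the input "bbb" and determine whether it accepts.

initial (ε-close {0}): {0,1,2,3,4,6}
'b' @ 1: {1,3,4,5}  [accepting]
'b' @ 2: {1,3,4,5}  [accepting]
'b' @ 3: {1,3,4,5}  [accepting]
end set {1,3,4,5} — state 1 in

Answer: ACCEPT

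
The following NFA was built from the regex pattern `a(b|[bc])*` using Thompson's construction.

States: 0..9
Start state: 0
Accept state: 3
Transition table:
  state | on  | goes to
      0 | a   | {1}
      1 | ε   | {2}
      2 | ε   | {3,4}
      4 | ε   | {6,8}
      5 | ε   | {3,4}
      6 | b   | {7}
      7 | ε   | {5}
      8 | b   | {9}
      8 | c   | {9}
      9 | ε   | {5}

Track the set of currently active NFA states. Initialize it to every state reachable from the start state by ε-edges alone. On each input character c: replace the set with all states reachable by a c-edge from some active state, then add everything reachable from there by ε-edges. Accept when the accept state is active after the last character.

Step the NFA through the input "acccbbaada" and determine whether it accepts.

initial (ε-close {0}): {0}
'a' @ 1: {1,2,3,4,6,8}  ✓accept
'c' @ 2: {3,4,5,6,8,9}  ✓accept
'c' @ 3: {3,4,5,6,8,9}  ✓accept
'c' @ 4: {3,4,5,6,8,9}  ✓accept
'b' @ 5: {3,4,5,6,7,8,9}  ✓accept
'b' @ 6: {3,4,5,6,7,8,9}  ✓accept
'a' @ 7: {}  — dead — no transitions
rest 'ada' ignored (set empty)
end set {} — state 3 not in

Answer: REJECT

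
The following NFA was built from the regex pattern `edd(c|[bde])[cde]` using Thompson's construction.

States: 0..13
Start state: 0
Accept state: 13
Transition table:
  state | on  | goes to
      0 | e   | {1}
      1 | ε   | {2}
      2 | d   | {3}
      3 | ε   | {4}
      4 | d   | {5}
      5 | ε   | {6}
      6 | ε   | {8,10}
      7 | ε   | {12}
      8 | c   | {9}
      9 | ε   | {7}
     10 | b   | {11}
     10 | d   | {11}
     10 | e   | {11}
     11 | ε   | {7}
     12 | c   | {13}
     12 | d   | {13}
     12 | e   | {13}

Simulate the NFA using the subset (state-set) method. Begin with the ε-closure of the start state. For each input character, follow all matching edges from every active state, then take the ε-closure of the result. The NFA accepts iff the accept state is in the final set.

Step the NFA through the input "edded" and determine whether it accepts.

initial (ε-close {0}): {0}
'e' @ 1: {1,2}
'd' @ 2: {3,4}
'd' @ 3: {5,6,8,10}
'e' @ 4: {7,11,12}
'd' @ 5: {13}  ✓accept
final: {13}; accept 13 in set

Answer: ACCEPT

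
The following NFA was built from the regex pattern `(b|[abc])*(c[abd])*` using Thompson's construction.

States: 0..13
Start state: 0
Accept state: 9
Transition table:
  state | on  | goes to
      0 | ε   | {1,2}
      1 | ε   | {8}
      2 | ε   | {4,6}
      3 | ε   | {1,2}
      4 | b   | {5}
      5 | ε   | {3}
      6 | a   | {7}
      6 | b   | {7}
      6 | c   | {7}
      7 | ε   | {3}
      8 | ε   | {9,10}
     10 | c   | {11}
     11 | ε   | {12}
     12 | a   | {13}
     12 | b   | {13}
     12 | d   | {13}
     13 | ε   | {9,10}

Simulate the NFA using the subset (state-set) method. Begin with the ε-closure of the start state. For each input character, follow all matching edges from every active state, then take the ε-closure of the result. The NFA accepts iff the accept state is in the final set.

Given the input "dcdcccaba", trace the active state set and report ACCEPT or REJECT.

Answer: REJECT

Steps:
initial (ε-close {0}): {0,1,2,4,6,8,9,10}
'd' @ 1: {}  — dead — no transitions
rest 'cdcccaba' ignored (set empty)
end set {} — state 9 not in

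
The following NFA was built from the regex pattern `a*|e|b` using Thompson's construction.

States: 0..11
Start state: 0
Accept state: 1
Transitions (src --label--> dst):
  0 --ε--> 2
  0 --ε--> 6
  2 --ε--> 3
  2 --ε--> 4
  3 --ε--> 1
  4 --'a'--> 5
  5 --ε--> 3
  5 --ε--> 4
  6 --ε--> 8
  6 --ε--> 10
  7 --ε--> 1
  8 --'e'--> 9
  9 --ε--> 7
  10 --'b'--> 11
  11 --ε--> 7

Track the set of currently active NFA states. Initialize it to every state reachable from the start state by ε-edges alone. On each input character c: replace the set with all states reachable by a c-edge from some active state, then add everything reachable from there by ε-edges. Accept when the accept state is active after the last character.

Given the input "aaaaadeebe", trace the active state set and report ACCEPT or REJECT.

Answer: REJECT

Steps:
initial (ε-close {0}): {0,1,2,3,4,6,8,10}
'a' @ 1: {1,3,4,5}  ✓accept
'a' @ 2: {1,3,4,5}  ✓accept
'a' @ 3: {1,3,4,5}  ✓accept
'a' @ 4: {1,3,4,5}  ✓accept
'a' @ 5: {1,3,4,5}  ✓accept
'd' @ 6: {}  — dead — no transitions
rest 'eebe' ignored (set empty)
end set {} — state 1 not in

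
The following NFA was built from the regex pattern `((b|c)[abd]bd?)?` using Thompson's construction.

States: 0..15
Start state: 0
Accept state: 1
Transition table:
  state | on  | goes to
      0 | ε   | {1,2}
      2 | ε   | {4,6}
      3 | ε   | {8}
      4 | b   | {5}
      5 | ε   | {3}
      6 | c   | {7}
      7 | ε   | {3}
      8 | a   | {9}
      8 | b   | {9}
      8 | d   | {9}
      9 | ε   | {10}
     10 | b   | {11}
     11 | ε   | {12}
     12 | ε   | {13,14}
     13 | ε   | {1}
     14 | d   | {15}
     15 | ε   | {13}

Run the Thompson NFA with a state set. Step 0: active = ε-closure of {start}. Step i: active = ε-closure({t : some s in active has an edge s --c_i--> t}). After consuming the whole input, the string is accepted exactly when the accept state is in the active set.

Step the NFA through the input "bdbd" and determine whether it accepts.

S₀ = ε-closure({0}) = {0,1,2,4,6}
'b' @ 1: {3,5,8}
'd' @ 2: {9,10}
'b' @ 3: {1,11,12,13,14}  [accepting]
'd' @ 4: {1,13,15}  [accepting]
after full input: {1,13,15}  (accept=1 in)

Answer: ACCEPT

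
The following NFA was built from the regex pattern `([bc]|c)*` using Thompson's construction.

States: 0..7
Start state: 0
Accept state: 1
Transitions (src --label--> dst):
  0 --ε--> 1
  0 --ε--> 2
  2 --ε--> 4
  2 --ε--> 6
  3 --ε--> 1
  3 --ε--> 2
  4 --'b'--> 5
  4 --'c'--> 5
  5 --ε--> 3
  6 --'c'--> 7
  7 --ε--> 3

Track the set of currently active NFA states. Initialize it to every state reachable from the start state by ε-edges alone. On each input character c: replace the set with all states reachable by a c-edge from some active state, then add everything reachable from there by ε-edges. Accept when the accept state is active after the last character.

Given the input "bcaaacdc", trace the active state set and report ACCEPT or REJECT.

initial (ε-close {0}): {0,1,2,4,6}
'b' @ 1: {1,2,3,4,5,6}  (accept∈set)
'c' @ 2: {1,2,3,4,5,6,7}  (accept∈set)
'a' @ 3: {}  — no active states
rest 'aacdc' ignored (set empty)
end set {} — state 1 not in

Answer: REJECT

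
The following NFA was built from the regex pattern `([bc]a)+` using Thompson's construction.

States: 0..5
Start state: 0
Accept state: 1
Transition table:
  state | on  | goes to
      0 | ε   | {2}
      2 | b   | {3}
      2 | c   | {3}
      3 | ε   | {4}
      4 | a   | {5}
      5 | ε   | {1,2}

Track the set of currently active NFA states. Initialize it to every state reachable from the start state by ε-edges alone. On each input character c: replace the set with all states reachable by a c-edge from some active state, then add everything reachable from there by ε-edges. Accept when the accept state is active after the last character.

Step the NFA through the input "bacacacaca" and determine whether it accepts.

S₀ = ε-closure({0}) = {0,2}
'b' @ 1: {3,4}
'a' @ 2: {1,2,5}  (accept∈set)
'c' @ 3: {3,4}
'a' @ 4: {1,2,5}  (accept∈set)
'c' @ 5: {3,4}
'a' @ 6: {1,2,5}  (accept∈set)
'c' @ 7: {3,4}
'a' @ 8: {1,2,5}  (accept∈set)
'c' @ 9: {3,4}
'a' @ 10: {1,2,5}  (accept∈set)
final: {1,2,5}; accept 1 in set

Answer: ACCEPT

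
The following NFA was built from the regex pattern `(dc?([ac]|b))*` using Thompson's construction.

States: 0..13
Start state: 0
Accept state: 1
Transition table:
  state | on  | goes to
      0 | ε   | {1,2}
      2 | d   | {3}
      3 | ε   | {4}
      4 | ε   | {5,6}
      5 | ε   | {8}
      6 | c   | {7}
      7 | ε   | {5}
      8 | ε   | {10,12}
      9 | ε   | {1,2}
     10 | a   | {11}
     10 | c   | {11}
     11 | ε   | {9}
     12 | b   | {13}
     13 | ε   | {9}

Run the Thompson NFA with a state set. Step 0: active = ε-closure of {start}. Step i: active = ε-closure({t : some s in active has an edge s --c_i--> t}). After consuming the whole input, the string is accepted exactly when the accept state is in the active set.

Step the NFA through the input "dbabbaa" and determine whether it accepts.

initial (ε-close {0}): {0,1,2}
'd' @ 1: {3,4,5,6,8,10,12}
'b' @ 2: {1,2,9,13}  ✓accept
'a' @ 3: {}  — state set empty
rest 'bbaa' ignored (set empty)
final: {}; accept 1 not in set

Answer: REJECT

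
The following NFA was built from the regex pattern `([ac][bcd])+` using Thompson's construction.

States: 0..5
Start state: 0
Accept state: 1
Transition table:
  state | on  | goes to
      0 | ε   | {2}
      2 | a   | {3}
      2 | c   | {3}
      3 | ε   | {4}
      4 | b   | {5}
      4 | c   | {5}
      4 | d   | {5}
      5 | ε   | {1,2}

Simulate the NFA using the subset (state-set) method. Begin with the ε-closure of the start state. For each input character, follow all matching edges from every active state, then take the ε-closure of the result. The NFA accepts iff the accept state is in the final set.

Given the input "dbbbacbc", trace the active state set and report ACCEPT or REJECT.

Answer: REJECT

Trace:
initial (ε-close {0}): {0,2}
'd' @ 1: {}  — state set empty
rest 'bbbacbc' ignored (set empty)
end set {} — state 1 not in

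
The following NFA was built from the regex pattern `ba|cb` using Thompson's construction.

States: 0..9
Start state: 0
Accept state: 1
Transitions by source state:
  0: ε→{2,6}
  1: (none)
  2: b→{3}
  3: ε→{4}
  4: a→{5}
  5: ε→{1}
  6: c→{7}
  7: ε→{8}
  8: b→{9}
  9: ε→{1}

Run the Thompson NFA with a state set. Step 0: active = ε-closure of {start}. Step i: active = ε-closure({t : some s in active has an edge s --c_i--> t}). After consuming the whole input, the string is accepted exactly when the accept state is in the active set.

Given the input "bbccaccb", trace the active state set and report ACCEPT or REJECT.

S₀ = ε-closure({0}) = {0,2,6}
'b' @ 1: {3,4}
'b' @ 2: {}  — no active states
rest 'ccaccb' ignored (set empty)
after full input: {}  (accept=1 not in)

Answer: REJECT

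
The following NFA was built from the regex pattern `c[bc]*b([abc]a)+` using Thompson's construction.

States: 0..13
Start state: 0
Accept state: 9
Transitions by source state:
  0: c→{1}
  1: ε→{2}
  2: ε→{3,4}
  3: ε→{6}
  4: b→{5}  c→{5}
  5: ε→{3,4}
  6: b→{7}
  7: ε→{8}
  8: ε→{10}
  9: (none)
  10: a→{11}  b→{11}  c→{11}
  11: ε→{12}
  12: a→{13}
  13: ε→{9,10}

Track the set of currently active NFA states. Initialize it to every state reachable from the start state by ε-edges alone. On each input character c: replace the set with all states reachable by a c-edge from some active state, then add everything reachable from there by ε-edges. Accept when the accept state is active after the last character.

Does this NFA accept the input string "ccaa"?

S₀ = ε-closure({0}) = {0}
'c' @ 1: {1,2,3,4,6}
'c' @ 2: {3,4,5,6}
'a' @ 3: {}  — state set empty
rest 'a' ignored (set empty)
end set {} — state 9 not in

Answer: REJECT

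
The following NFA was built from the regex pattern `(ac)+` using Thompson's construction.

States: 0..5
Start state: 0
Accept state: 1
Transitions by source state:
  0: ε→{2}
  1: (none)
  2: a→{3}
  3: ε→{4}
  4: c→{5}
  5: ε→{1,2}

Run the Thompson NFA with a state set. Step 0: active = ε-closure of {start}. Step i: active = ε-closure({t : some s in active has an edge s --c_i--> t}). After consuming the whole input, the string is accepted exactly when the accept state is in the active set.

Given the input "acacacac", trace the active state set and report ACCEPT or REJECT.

start: ε-closure({0}) = {0,2}
'a' @ 1: {3,4}
'c' @ 2: {1,2,5}  (accept∈set)
'a' @ 3: {3,4}
'c' @ 4: {1,2,5}  (accept∈set)
'a' @ 5: {3,4}
'c' @ 6: {1,2,5}  (accept∈set)
'a' @ 7: {3,4}
'c' @ 8: {1,2,5}  (accept∈set)
end set {1,2,5} — state 1 in

Answer: ACCEPT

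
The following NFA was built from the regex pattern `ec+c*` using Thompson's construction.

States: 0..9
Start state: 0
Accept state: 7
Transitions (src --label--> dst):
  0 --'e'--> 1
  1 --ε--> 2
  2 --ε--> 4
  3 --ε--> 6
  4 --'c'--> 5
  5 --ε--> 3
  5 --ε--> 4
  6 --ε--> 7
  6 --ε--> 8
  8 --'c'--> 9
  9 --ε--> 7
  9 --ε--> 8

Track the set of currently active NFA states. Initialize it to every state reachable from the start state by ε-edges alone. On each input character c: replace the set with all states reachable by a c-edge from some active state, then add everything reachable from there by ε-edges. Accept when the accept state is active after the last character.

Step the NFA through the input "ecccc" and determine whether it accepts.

Answer: ACCEPT

Trace:
initial (ε-close {0}): {0}
'e' @ 1: {1,2,4}
'c' @ 2: {3,4,5,6,7,8}  [accepting]
'c' @ 3: {3,4,5,6,7,8,9}  [accepting]
'c' @ 4: {3,4,5,6,7,8,9}  [accepting]
'c' @ 5: {3,4,5,6,7,8,9}  [accepting]
final: {3,4,5,6,7,8,9}; accept 7 in set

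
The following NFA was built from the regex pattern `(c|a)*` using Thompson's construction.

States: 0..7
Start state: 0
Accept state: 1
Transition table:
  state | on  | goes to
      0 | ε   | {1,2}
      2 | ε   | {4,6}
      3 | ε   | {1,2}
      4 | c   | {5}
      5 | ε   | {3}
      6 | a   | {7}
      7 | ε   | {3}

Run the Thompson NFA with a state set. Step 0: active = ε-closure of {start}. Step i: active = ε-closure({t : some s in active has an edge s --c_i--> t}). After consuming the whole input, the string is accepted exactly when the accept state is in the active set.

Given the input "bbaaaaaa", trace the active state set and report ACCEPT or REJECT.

Answer: REJECT

Steps:
S₀ = ε-closure({0}) = {0,1,2,4,6}
'b' @ 1: {}  — dead — no transitions
rest 'baaaaaa' ignored (set empty)
end set {} — state 1 not in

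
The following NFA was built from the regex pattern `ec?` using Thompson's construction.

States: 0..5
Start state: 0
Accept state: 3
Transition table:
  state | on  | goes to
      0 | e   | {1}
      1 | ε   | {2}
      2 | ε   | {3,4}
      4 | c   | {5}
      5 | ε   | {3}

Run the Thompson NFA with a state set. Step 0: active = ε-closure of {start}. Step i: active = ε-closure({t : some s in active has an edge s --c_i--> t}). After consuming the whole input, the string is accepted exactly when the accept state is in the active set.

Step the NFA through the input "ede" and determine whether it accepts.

start: ε-closure({0}) = {0}
'e' @ 1: {1,2,3,4}  [accepting]
'd' @ 2: {}  — dead — no transitions
rest 'e' ignored (set empty)
after full input: {}  (accept=3 not in)

Answer: REJECT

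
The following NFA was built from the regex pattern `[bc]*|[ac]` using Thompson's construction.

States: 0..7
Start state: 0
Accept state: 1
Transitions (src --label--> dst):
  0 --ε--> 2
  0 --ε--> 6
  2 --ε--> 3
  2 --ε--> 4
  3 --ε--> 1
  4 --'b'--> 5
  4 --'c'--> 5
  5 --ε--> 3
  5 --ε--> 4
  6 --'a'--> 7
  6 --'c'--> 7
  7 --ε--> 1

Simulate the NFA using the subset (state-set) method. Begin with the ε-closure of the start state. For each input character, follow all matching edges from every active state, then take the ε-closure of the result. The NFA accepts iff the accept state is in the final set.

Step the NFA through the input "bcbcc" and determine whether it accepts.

initial (ε-close {0}): {0,1,2,3,4,6}
'b' @ 1: {1,3,4,5}  ✓accept
'c' @ 2: {1,3,4,5}  ✓accept
'b' @ 3: {1,3,4,5}  ✓accept
'c' @ 4: {1,3,4,5}  ✓accept
'c' @ 5: {1,3,4,5}  ✓accept
after full input: {1,3,4,5}  (accept=1 in)

Answer: ACCEPT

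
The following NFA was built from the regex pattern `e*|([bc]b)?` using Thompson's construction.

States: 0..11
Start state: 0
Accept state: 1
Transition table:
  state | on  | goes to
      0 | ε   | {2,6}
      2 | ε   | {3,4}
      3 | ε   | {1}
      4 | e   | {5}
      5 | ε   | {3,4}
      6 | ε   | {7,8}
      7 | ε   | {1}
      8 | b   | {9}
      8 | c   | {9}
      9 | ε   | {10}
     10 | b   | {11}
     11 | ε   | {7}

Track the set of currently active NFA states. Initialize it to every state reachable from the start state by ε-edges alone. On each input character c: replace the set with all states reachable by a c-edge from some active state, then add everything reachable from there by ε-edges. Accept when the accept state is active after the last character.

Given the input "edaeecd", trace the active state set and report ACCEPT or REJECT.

start: ε-closure({0}) = {0,1,2,3,4,6,7,8}
'e' @ 1: {1,3,4,5}  (accept∈set)
'd' @ 2: {}  — dead — no transitions
rest 'aeecd' ignored (set empty)
end set {} — state 1 not in

Answer: REJECT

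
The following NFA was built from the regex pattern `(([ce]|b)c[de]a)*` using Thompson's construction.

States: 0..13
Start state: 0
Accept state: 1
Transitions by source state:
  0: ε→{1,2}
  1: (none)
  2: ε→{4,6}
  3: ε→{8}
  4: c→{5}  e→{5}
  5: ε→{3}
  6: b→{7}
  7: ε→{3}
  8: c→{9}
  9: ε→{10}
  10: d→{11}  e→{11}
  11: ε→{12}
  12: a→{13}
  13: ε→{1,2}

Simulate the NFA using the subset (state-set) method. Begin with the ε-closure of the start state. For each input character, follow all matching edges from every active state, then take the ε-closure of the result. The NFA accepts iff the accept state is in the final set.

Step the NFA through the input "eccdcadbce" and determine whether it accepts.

initial (ε-close {0}): {0,1,2,4,6}
'e' @ 1: {3,5,8}
'c' @ 2: {9,10}
'c' @ 3: {}  — dead — no transitions
rest 'dcadbce' ignored (set empty)
final: {}; accept 1 not in set

Answer: REJECT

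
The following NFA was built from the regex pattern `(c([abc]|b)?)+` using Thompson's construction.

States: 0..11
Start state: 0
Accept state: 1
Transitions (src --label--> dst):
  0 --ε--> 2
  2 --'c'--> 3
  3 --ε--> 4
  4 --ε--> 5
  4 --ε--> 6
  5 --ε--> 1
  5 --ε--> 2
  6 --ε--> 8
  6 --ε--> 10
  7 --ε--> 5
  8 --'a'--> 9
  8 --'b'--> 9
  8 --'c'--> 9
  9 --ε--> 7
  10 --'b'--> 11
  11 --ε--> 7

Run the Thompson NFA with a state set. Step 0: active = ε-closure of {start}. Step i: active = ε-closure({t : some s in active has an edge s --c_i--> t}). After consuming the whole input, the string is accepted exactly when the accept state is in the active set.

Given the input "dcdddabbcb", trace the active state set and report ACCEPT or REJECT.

start: ε-closure({0}) = {0,2}
'd' @ 1: {}  — dead — no transitions
rest 'cdddabbcb' ignored (set empty)
end set {} — state 1 not in

Answer: REJECT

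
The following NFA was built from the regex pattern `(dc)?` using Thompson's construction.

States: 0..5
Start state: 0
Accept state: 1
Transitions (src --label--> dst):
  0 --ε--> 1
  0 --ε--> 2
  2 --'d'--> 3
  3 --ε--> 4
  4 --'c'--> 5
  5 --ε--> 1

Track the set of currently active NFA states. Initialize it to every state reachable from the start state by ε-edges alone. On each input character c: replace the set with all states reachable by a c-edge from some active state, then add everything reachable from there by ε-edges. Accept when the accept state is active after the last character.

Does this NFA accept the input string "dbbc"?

Answer: REJECT

Trace:
S₀ = ε-closure({0}) = {0,1,2}
'd' @ 1: {3,4}
'b' @ 2: {}  — dead — no transitions
rest 'bc' ignored (set empty)
after full input: {}  (accept=1 not in)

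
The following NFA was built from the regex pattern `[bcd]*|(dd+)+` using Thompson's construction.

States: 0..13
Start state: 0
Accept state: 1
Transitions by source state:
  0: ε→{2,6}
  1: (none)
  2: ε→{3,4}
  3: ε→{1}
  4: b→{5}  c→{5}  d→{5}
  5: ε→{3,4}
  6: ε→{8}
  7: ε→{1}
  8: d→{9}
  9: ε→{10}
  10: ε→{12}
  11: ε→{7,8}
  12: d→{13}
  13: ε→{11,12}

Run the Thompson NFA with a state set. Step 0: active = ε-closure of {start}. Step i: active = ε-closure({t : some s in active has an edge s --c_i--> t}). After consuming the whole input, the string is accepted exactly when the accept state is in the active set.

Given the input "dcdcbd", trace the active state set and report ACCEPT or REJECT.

Answer: ACCEPT

Derivation:
start: ε-closure({0}) = {0,1,2,3,4,6,8}
'd' @ 1: {1,3,4,5,9,10,12}  ✓accept
'c' @ 2: {1,3,4,5}  ✓accept
'd' @ 3: {1,3,4,5}  ✓accept
'c' @ 4: {1,3,4,5}  ✓accept
'b' @ 5: {1,3,4,5}  ✓accept
'd' @ 6: {1,3,4,5}  ✓accept
end set {1,3,4,5} — state 1 in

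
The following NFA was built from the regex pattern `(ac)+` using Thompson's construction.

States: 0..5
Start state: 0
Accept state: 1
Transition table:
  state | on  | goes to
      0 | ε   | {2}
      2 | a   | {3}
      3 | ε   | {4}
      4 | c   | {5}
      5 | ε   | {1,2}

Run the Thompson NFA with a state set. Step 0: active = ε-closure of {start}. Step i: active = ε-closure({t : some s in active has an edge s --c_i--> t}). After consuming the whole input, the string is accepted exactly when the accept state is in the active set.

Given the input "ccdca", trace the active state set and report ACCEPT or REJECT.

Answer: REJECT

Trace:
initial (ε-close {0}): {0,2}
'c' @ 1: {}  — state set empty
rest 'cdca' ignored (set empty)
final: {}; accept 1 not in set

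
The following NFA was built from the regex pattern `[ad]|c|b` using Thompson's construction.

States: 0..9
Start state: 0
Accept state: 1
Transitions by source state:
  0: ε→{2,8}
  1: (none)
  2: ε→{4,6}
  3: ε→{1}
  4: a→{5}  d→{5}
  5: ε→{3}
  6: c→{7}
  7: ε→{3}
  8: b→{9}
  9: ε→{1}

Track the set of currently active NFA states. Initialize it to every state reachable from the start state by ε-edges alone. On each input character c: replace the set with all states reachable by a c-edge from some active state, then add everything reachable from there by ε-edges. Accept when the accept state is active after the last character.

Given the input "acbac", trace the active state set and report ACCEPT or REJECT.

initial (ε-close {0}): {0,2,4,6,8}
'a' @ 1: {1,3,5}  ✓accept
'c' @ 2: {}  — state set empty
rest 'bac' ignored (set empty)
final: {}; accept 1 not in set

Answer: REJECT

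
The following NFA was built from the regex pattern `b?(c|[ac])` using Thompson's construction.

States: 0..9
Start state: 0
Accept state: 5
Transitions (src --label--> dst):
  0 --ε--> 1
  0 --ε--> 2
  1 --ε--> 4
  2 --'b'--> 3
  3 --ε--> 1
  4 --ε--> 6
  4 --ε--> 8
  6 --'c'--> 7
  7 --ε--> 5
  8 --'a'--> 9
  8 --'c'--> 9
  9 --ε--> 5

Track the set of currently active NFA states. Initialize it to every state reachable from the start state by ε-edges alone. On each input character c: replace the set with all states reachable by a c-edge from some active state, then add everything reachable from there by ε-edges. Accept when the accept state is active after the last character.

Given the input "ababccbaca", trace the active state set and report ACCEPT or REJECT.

S₀ = ε-closure({0}) = {0,1,2,4,6,8}
'a' @ 1: {5,9}  [accepting]
'b' @ 2: {}  — no active states
rest 'abccbaca' ignored (set empty)
after full input: {}  (accept=5 not in)

Answer: REJECT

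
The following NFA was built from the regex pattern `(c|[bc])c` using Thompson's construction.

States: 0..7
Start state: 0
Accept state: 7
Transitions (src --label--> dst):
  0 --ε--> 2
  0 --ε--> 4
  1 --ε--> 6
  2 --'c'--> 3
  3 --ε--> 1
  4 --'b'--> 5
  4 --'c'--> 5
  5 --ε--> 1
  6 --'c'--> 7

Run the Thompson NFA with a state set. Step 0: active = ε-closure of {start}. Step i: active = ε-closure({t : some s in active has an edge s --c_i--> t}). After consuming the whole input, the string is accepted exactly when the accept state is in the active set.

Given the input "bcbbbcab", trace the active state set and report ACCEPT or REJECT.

Answer: REJECT

Derivation:
initial (ε-close {0}): {0,2,4}
'b' @ 1: {1,5,6}
'c' @ 2: {7}  ✓accept
'b' @ 3: {}  — no active states
rest 'bbcab' ignored (set empty)
final: {}; accept 7 not in set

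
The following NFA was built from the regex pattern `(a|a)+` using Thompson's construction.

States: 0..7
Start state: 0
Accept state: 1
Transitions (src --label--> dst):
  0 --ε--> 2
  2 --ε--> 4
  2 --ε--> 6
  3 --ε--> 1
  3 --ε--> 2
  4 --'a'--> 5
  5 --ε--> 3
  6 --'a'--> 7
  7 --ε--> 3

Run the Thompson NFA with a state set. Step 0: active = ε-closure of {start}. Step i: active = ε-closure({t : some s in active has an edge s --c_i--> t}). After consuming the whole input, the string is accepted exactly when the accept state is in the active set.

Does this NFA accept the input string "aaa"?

Answer: ACCEPT

Steps:
S₀ = ε-closure({0}) = {0,2,4,6}
'a' @ 1: {1,2,3,4,5,6,7}  ✓accept
'a' @ 2: {1,2,3,4,5,6,7}  ✓accept
'a' @ 3: {1,2,3,4,5,6,7}  ✓accept
after full input: {1,2,3,4,5,6,7}  (accept=1 in)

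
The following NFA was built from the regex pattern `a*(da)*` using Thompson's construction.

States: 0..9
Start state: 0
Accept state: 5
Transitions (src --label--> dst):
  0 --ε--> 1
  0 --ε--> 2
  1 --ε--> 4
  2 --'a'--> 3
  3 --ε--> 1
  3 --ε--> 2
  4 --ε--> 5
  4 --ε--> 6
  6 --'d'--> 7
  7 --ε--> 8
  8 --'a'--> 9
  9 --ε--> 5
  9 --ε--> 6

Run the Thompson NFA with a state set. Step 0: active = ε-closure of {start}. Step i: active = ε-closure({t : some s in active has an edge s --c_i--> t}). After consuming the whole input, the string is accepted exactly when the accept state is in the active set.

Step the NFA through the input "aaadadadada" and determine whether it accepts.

start: ε-closure({0}) = {0,1,2,4,5,6}
'a' @ 1: {1,2,3,4,5,6}  (accept∈set)
'a' @ 2: {1,2,3,4,5,6}  (accept∈set)
'a' @ 3: {1,2,3,4,5,6}  (accept∈set)
'd' @ 4: {7,8}
'a' @ 5: {5,6,9}  (accept∈set)
'd' @ 6: {7,8}
'a' @ 7: {5,6,9}  (accept∈set)
'd' @ 8: {7,8}
'a' @ 9: {5,6,9}  (accept∈set)
'd' @ 10: {7,8}
'a' @ 11: {5,6,9}  (accept∈set)
end set {5,6,9} — state 5 in

Answer: ACCEPT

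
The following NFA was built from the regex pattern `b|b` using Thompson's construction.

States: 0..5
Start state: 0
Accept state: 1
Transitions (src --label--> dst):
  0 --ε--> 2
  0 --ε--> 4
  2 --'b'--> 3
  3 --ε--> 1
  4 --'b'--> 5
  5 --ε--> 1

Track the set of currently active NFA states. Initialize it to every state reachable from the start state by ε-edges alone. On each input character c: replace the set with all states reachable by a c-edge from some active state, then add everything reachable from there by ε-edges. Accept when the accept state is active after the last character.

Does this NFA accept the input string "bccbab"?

start: ε-closure({0}) = {0,2,4}
'b' @ 1: {1,3,5}  (accept∈set)
'c' @ 2: {}  — no active states
rest 'cbab' ignored (set empty)
after full input: {}  (accept=1 not in)

Answer: REJECT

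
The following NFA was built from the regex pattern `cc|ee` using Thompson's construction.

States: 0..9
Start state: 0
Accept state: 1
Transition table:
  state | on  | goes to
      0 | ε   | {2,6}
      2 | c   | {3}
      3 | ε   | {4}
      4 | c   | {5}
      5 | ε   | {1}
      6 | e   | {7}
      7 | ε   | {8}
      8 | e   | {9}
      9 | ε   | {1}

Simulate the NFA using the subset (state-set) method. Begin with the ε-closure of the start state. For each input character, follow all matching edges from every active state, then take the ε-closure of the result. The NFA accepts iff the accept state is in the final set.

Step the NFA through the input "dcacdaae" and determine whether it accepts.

S₀ = ε-closure({0}) = {0,2,6}
'd' @ 1: {}  — no active states
rest 'cacdaae' ignored (set empty)
end set {} — state 1 not in

Answer: REJECT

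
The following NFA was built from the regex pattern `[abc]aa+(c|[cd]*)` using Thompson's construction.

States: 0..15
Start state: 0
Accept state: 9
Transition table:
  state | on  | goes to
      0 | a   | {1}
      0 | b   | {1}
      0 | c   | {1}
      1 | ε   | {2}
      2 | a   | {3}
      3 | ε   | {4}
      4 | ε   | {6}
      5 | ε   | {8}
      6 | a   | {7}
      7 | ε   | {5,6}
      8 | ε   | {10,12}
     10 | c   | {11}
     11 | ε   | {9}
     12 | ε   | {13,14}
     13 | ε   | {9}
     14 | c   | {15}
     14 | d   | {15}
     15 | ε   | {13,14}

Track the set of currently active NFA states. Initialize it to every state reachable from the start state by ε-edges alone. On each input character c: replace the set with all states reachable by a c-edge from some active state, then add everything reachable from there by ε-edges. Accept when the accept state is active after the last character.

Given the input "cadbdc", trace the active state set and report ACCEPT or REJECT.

S₀ = ε-closure({0}) = {0}
'c' @ 1: {1,2}
'a' @ 2: {3,4,6}
'd' @ 3: {}  — state set empty
rest 'bdc' ignored (set empty)
final: {}; accept 9 not in set

Answer: REJECT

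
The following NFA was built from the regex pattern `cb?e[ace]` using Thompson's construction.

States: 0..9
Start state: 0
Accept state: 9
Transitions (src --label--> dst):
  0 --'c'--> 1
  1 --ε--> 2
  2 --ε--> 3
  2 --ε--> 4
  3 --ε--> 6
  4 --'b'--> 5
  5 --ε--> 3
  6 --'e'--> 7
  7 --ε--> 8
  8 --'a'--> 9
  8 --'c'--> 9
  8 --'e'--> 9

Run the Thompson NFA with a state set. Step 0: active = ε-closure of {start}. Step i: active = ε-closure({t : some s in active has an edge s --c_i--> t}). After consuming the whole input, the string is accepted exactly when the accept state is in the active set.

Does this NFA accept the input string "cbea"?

Answer: ACCEPT

Derivation:
start: ε-closure({0}) = {0}
'c' @ 1: {1,2,3,4,6}
'b' @ 2: {3,5,6}
'e' @ 3: {7,8}
'a' @ 4: {9}  (accept∈set)
after full input: {9}  (accept=9 in)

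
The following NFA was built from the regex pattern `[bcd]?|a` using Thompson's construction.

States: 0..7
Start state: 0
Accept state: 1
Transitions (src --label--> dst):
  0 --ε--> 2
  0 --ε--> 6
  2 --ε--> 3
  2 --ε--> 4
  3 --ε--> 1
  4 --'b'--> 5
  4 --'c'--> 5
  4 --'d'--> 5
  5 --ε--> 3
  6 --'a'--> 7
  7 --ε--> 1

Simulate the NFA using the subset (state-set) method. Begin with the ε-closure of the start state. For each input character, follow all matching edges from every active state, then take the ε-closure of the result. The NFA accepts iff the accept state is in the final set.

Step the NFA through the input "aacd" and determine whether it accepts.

start: ε-closure({0}) = {0,1,2,3,4,6}
'a' @ 1: {1,7}  ✓accept
'a' @ 2: {}  — state set empty
rest 'cd' ignored (set empty)
after full input: {}  (accept=1 not in)

Answer: REJECT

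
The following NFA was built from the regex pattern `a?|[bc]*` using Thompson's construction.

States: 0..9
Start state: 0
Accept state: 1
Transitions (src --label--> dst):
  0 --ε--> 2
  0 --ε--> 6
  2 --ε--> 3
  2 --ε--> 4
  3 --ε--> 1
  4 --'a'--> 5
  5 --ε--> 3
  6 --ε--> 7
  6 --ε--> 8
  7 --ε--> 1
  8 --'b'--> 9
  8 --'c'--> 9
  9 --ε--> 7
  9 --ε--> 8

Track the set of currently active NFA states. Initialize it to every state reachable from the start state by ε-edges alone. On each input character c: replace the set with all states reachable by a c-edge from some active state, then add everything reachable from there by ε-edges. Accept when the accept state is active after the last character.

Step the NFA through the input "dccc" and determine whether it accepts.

start: ε-closure({0}) = {0,1,2,3,4,6,7,8}
'd' @ 1: {}  — no active states
rest 'ccc' ignored (set empty)
after full input: {}  (accept=1 not in)

Answer: REJECT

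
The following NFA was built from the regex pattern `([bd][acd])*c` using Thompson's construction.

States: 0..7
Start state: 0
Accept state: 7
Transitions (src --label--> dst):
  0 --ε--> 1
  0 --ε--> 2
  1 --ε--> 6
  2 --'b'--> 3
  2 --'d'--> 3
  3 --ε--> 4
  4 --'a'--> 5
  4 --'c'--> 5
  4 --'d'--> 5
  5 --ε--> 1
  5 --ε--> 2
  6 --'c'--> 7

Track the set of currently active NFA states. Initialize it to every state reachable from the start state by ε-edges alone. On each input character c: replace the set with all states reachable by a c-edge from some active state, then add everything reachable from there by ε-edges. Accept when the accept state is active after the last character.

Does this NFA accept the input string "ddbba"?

start: ε-closure({0}) = {0,1,2,6}
'd' @ 1: {3,4}
'd' @ 2: {1,2,5,6}
'b' @ 3: {3,4}
'b' @ 4: {}  — state set empty
rest 'a' ignored (set empty)
end set {} — state 7 not in

Answer: REJECT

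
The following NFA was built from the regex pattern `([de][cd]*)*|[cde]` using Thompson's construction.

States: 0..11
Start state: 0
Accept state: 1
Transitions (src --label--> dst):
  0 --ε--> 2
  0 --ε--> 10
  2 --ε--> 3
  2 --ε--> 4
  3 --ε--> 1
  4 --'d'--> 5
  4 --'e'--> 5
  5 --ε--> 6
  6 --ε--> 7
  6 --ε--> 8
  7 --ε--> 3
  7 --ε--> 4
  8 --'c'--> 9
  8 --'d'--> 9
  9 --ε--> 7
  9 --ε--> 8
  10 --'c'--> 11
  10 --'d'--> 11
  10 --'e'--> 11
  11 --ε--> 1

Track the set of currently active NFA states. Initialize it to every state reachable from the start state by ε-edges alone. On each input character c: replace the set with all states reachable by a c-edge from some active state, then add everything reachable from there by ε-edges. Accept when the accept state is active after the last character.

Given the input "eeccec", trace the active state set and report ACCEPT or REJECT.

Answer: ACCEPT

Trace:
S₀ = ε-closure({0}) = {0,1,2,3,4,10}
'e' @ 1: {1,3,4,5,6,7,8,11}  [accepting]
'e' @ 2: {1,3,4,5,6,7,8}  [accepting]
'c' @ 3: {1,3,4,7,8,9}  [accepting]
'c' @ 4: {1,3,4,7,8,9}  [accepting]
'e' @ 5: {1,3,4,5,6,7,8}  [accepting]
'c' @ 6: {1,3,4,7,8,9}  [accepting]
final: {1,3,4,7,8,9}; accept 1 in set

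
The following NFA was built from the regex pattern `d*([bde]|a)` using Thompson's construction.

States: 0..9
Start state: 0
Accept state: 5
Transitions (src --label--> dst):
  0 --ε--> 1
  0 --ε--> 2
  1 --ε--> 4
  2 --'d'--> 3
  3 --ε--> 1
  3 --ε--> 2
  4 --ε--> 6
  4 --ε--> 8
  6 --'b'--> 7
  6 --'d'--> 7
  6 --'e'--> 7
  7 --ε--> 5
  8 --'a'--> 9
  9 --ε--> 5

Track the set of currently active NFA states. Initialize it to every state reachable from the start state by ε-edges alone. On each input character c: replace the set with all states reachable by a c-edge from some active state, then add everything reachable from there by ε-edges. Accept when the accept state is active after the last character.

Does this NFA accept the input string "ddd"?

initial (ε-close {0}): {0,1,2,4,6,8}
'd' @ 1: {1,2,3,4,5,6,7,8}  [accepting]
'd' @ 2: {1,2,3,4,5,6,7,8}  [accepting]
'd' @ 3: {1,2,3,4,5,6,7,8}  [accepting]
final: {1,2,3,4,5,6,7,8}; accept 5 in set

Answer: ACCEPT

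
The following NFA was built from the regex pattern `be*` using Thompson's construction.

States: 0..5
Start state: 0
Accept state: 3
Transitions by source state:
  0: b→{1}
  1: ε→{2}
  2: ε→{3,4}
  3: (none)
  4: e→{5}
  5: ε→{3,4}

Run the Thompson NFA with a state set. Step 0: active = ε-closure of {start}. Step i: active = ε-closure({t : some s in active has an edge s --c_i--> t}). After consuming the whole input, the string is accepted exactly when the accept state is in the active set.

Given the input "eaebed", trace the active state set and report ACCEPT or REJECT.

initial (ε-close {0}): {0}
'e' @ 1: {}  — dead — no transitions
rest 'aebed' ignored (set empty)
end set {} — state 3 not in

Answer: REJECT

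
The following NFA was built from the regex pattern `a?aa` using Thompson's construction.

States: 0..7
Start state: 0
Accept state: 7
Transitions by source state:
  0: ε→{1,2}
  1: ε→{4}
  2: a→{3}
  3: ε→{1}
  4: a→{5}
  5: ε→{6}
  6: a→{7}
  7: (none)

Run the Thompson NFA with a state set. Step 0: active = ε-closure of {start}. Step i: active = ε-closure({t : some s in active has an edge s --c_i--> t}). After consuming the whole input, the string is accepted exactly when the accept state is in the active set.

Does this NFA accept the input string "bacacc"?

Answer: REJECT

Derivation:
start: ε-closure({0}) = {0,1,2,4}
'b' @ 1: {}  — state set empty
rest 'acacc' ignored (set empty)
end set {} — state 7 not in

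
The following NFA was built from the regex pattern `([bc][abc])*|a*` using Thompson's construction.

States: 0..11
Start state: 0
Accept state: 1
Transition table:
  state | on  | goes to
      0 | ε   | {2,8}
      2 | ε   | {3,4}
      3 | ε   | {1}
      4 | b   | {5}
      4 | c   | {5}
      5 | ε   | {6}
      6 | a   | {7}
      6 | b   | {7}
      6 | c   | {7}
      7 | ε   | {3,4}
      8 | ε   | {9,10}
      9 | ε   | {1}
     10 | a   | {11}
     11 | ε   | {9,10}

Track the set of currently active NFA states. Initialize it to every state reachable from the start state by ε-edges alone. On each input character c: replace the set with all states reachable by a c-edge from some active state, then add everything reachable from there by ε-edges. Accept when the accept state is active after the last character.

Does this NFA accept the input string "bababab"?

Answer: REJECT

Derivation:
S₀ = ε-closure({0}) = {0,1,2,3,4,8,9,10}
'b' @ 1: {5,6}
'a' @ 2: {1,3,4,7}  ✓accept
'b' @ 3: {5,6}
'a' @ 4: {1,3,4,7}  ✓accept
'b' @ 5: {5,6}
'a' @ 6: {1,3,4,7}  ✓accept
'b' @ 7: {5,6}
final: {5,6}; accept 1 not in set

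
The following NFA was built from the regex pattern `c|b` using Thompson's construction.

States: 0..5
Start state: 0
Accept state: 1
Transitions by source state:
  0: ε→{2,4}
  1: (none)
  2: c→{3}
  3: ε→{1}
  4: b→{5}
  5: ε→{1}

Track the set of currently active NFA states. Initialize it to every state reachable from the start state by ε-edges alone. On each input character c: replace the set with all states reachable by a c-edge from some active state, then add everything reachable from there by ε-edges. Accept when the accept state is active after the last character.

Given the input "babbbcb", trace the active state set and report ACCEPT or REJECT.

Answer: REJECT

Steps:
initial (ε-close {0}): {0,2,4}
'b' @ 1: {1,5}  ✓accept
'a' @ 2: {}  — state set empty
rest 'bbbcb' ignored (set empty)
after full input: {}  (accept=1 not in)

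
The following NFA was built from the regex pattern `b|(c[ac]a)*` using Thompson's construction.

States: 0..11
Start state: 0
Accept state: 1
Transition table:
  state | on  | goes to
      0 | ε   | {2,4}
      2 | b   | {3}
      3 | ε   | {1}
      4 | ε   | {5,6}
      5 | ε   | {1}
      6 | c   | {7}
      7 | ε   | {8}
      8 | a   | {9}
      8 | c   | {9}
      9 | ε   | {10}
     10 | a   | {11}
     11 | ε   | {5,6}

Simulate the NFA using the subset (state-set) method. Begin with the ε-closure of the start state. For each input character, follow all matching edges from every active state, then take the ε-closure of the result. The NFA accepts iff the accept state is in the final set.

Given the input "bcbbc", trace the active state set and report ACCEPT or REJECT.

initial (ε-close {0}): {0,1,2,4,5,6}
'b' @ 1: {1,3}  (accept∈set)
'c' @ 2: {}  — no active states
rest 'bbc' ignored (set empty)
end set {} — state 1 not in

Answer: REJECT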